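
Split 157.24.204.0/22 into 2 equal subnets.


New prefix = 22 + 1 = 23
Each subnet has 512 addresses
  157.24.204.0/23
  157.24.206.0/23
Subnets: 157.24.204.0/23, 157.24.206.0/23


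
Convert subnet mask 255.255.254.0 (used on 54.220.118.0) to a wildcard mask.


Subnet mask: 255.255.254.0
Wildcard = 255.255.255.255 - subnet mask
255 - 255 = 0
255 - 255 = 0
255 - 254 = 1
255 - 0 = 255
Wildcard: 0.0.1.255


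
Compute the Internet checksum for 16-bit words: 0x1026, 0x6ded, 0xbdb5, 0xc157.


Sum all words (with carry folding):
+ 0x1026 = 0x1026
+ 0x6ded = 0x7e13
+ 0xbdb5 = 0x3bc9
+ 0xc157 = 0xfd20
One's complement: ~0xfd20
Checksum = 0x02df


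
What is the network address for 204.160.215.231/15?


IP:   11001100.10100000.11010111.11100111
Mask: 11111111.11111110.00000000.00000000
AND operation:
Net:  11001100.10100000.00000000.00000000
Network: 204.160.0.0/15


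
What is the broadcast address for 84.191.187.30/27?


Network: 84.191.187.0/27
Host bits = 5
Set all host bits to 1:
Broadcast: 84.191.187.31


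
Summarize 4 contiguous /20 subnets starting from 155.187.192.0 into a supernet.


Original prefix: /20
Number of subnets: 4 = 2^2
New prefix = 20 - 2 = 18
Supernet: 155.187.192.0/18


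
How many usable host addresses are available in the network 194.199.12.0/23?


Host bits = 32 - 23 = 9
Total addresses = 2^9 = 512
Usable = total - 2 (network and broadcast)
Usable hosts: 510


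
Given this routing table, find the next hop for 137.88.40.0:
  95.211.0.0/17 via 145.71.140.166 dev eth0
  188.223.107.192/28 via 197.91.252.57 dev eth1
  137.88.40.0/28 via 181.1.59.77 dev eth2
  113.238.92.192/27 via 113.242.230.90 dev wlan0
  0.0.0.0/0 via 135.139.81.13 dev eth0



Longest prefix match for 137.88.40.0:
  /17 95.211.0.0: no
  /28 188.223.107.192: no
  /28 137.88.40.0: MATCH
  /27 113.238.92.192: no
  /0 0.0.0.0: MATCH
Selected: next-hop 181.1.59.77 via eth2 (matched /28)


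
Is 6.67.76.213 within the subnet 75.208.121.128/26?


Subnet network: 75.208.121.128
Test IP AND mask: 6.67.76.192
No, 6.67.76.213 is not in 75.208.121.128/26


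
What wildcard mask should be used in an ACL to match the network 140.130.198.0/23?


Subnet mask: 255.255.254.0
Wildcard = 255.255.255.255 - subnet mask
255 - 255 = 0
255 - 255 = 0
255 - 254 = 1
255 - 0 = 255
Wildcard: 0.0.1.255


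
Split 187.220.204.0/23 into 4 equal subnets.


New prefix = 23 + 2 = 25
Each subnet has 128 addresses
  187.220.204.0/25
  187.220.204.128/25
  187.220.205.0/25
  187.220.205.128/25
Subnets: 187.220.204.0/25, 187.220.204.128/25, 187.220.205.0/25, 187.220.205.128/25


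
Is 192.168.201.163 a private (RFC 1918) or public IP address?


RFC 1918 private ranges:
  10.0.0.0/8 (10.0.0.0 - 10.255.255.255)
  172.16.0.0/12 (172.16.0.0 - 172.31.255.255)
  192.168.0.0/16 (192.168.0.0 - 192.168.255.255)
Private (in 192.168.0.0/16)


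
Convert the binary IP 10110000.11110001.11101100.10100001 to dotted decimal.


10110000 = 176
11110001 = 241
11101100 = 236
10100001 = 161
IP: 176.241.236.161


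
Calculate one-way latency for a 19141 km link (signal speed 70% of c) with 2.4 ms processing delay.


Speed = 0.7 * 3e5 km/s = 210000 km/s
Propagation delay = 19141 / 210000 = 0.0911 s = 91.1476 ms
Processing delay = 2.4 ms
Total one-way latency = 93.5476 ms


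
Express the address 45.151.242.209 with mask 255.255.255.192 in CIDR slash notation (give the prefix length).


Binary: 11111111.11111111.11111111.11000000
Count leading 1s
Prefix: /26


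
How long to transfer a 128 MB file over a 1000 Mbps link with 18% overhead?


Effective throughput = 1000 * (1 - 18/100) = 820.0 Mbps
File size in Mb = 128 * 8 = 1024 Mb
Time = 1024 / 820.0
Time = 1.2488 seconds


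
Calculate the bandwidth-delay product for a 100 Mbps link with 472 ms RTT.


BDP = bandwidth * RTT
= 100 Mbps * 472 ms
= 100 * 1e6 * 472 / 1000 bits
= 47200000 bits
= 5900000 bytes
= 5761.7188 KB
BDP = 47200000 bits (5900000 bytes)


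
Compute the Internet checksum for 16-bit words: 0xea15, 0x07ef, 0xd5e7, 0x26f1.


Sum all words (with carry folding):
+ 0xea15 = 0xea15
+ 0x07ef = 0xf204
+ 0xd5e7 = 0xc7ec
+ 0x26f1 = 0xeedd
One's complement: ~0xeedd
Checksum = 0x1122


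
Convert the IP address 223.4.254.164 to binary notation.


223 = 11011111
4 = 00000100
254 = 11111110
164 = 10100100
Binary: 11011111.00000100.11111110.10100100


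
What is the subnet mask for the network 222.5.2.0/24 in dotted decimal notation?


/24 means 24 network bits, 8 host bits
Binary: 11111111111111111111111100000000
Mask: 255.255.255.0


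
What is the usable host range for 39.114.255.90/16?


Network: 39.114.0.0
Broadcast: 39.114.255.255
First usable = network + 1
Last usable = broadcast - 1
Range: 39.114.0.1 to 39.114.255.254


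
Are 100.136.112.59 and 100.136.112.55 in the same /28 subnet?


Mask: 255.255.255.240
100.136.112.59 AND mask = 100.136.112.48
100.136.112.55 AND mask = 100.136.112.48
Yes, same subnet (100.136.112.48)


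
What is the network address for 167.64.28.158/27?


IP:   10100111.01000000.00011100.10011110
Mask: 11111111.11111111.11111111.11100000
AND operation:
Net:  10100111.01000000.00011100.10000000
Network: 167.64.28.128/27


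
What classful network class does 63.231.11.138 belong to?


First octet: 63
Binary: 00111111
0xxxxxxx -> Class A (1-126)
Class A, default mask 255.0.0.0 (/8)


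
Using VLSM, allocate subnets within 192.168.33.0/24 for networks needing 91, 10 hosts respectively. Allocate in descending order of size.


91 hosts -> /25 (126 usable): 192.168.33.0/25
10 hosts -> /28 (14 usable): 192.168.33.128/28
Allocation: 192.168.33.0/25 (91 hosts, 126 usable); 192.168.33.128/28 (10 hosts, 14 usable)


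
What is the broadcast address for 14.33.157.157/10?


Network: 14.0.0.0/10
Host bits = 22
Set all host bits to 1:
Broadcast: 14.63.255.255


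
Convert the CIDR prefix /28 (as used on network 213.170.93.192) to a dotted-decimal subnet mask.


/28 means 28 network bits, 4 host bits
Binary: 11111111111111111111111111110000
Mask: 255.255.255.240


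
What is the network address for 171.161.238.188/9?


IP:   10101011.10100001.11101110.10111100
Mask: 11111111.10000000.00000000.00000000
AND operation:
Net:  10101011.10000000.00000000.00000000
Network: 171.128.0.0/9


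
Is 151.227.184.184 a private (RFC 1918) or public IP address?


RFC 1918 private ranges:
  10.0.0.0/8 (10.0.0.0 - 10.255.255.255)
  172.16.0.0/12 (172.16.0.0 - 172.31.255.255)
  192.168.0.0/16 (192.168.0.0 - 192.168.255.255)
Public (not in any RFC 1918 range)


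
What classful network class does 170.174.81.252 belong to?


First octet: 170
Binary: 10101010
10xxxxxx -> Class B (128-191)
Class B, default mask 255.255.0.0 (/16)


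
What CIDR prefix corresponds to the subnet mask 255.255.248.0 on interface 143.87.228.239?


Binary: 11111111.11111111.11111000.00000000
Count leading 1s
Prefix: /21


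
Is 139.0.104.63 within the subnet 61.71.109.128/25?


Subnet network: 61.71.109.128
Test IP AND mask: 139.0.104.0
No, 139.0.104.63 is not in 61.71.109.128/25


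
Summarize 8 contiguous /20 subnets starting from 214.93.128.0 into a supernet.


Original prefix: /20
Number of subnets: 8 = 2^3
New prefix = 20 - 3 = 17
Supernet: 214.93.128.0/17


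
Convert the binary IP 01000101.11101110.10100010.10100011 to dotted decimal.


01000101 = 69
11101110 = 238
10100010 = 162
10100011 = 163
IP: 69.238.162.163


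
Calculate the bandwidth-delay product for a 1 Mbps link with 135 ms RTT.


BDP = bandwidth * RTT
= 1 Mbps * 135 ms
= 1 * 1e6 * 135 / 1000 bits
= 135000 bits
= 16875 bytes
= 16.4795 KB
BDP = 135000 bits (16875 bytes)


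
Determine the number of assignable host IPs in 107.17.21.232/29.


Host bits = 32 - 29 = 3
Total addresses = 2^3 = 8
Usable = total - 2 (network and broadcast)
Usable hosts: 6


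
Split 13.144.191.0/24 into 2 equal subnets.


New prefix = 24 + 1 = 25
Each subnet has 128 addresses
  13.144.191.0/25
  13.144.191.128/25
Subnets: 13.144.191.0/25, 13.144.191.128/25


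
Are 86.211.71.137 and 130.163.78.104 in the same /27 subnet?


Mask: 255.255.255.224
86.211.71.137 AND mask = 86.211.71.128
130.163.78.104 AND mask = 130.163.78.96
No, different subnets (86.211.71.128 vs 130.163.78.96)


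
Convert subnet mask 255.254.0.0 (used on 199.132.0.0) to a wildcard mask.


Subnet mask: 255.254.0.0
Wildcard = 255.255.255.255 - subnet mask
255 - 255 = 0
255 - 254 = 1
255 - 0 = 255
255 - 0 = 255
Wildcard: 0.1.255.255


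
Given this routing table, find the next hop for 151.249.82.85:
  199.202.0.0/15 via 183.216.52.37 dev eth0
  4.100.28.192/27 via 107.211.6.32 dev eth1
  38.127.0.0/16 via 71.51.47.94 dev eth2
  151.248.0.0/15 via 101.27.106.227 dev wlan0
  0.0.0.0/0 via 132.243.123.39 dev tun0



Longest prefix match for 151.249.82.85:
  /15 199.202.0.0: no
  /27 4.100.28.192: no
  /16 38.127.0.0: no
  /15 151.248.0.0: MATCH
  /0 0.0.0.0: MATCH
Selected: next-hop 101.27.106.227 via wlan0 (matched /15)


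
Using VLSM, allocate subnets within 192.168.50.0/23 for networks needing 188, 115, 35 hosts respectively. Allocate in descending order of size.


188 hosts -> /24 (254 usable): 192.168.50.0/24
115 hosts -> /25 (126 usable): 192.168.51.0/25
35 hosts -> /26 (62 usable): 192.168.51.128/26
Allocation: 192.168.50.0/24 (188 hosts, 254 usable); 192.168.51.0/25 (115 hosts, 126 usable); 192.168.51.128/26 (35 hosts, 62 usable)


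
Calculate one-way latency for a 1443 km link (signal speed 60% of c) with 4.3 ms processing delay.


Speed = 0.6 * 3e5 km/s = 180000 km/s
Propagation delay = 1443 / 180000 = 0.008 s = 8.0167 ms
Processing delay = 4.3 ms
Total one-way latency = 12.3167 ms


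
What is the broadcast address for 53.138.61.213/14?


Network: 53.136.0.0/14
Host bits = 18
Set all host bits to 1:
Broadcast: 53.139.255.255


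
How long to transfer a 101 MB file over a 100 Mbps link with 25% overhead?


Effective throughput = 100 * (1 - 25/100) = 75 Mbps
File size in Mb = 101 * 8 = 808 Mb
Time = 808 / 75
Time = 10.7733 seconds


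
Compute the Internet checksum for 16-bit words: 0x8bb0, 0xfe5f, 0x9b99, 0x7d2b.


Sum all words (with carry folding):
+ 0x8bb0 = 0x8bb0
+ 0xfe5f = 0x8a10
+ 0x9b99 = 0x25aa
+ 0x7d2b = 0xa2d5
One's complement: ~0xa2d5
Checksum = 0x5d2a


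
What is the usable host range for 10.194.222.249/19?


Network: 10.194.192.0
Broadcast: 10.194.223.255
First usable = network + 1
Last usable = broadcast - 1
Range: 10.194.192.1 to 10.194.223.254


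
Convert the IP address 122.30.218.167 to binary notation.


122 = 01111010
30 = 00011110
218 = 11011010
167 = 10100111
Binary: 01111010.00011110.11011010.10100111


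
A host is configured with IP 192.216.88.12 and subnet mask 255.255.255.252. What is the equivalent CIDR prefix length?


Binary: 11111111.11111111.11111111.11111100
Count leading 1s
Prefix: /30


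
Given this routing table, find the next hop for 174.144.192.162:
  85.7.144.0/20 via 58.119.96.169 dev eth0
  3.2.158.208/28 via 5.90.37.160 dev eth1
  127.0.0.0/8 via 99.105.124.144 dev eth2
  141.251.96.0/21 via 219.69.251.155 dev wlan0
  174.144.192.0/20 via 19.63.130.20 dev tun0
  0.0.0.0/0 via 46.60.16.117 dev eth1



Longest prefix match for 174.144.192.162:
  /20 85.7.144.0: no
  /28 3.2.158.208: no
  /8 127.0.0.0: no
  /21 141.251.96.0: no
  /20 174.144.192.0: MATCH
  /0 0.0.0.0: MATCH
Selected: next-hop 19.63.130.20 via tun0 (matched /20)


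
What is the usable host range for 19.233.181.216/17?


Network: 19.233.128.0
Broadcast: 19.233.255.255
First usable = network + 1
Last usable = broadcast - 1
Range: 19.233.128.1 to 19.233.255.254


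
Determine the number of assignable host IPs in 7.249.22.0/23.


Host bits = 32 - 23 = 9
Total addresses = 2^9 = 512
Usable = total - 2 (network and broadcast)
Usable hosts: 510


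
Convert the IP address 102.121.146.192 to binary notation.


102 = 01100110
121 = 01111001
146 = 10010010
192 = 11000000
Binary: 01100110.01111001.10010010.11000000


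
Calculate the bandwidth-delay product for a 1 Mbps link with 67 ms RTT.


BDP = bandwidth * RTT
= 1 Mbps * 67 ms
= 1 * 1e6 * 67 / 1000 bits
= 67000 bits
= 8375 bytes
= 8.1787 KB
BDP = 67000 bits (8375 bytes)


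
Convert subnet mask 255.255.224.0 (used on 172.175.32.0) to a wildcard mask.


Subnet mask: 255.255.224.0
Wildcard = 255.255.255.255 - subnet mask
255 - 255 = 0
255 - 255 = 0
255 - 224 = 31
255 - 0 = 255
Wildcard: 0.0.31.255


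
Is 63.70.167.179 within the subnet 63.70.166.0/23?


Subnet network: 63.70.166.0
Test IP AND mask: 63.70.166.0
Yes, 63.70.167.179 is in 63.70.166.0/23


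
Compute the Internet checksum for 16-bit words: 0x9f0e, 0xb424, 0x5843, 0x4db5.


Sum all words (with carry folding):
+ 0x9f0e = 0x9f0e
+ 0xb424 = 0x5333
+ 0x5843 = 0xab76
+ 0x4db5 = 0xf92b
One's complement: ~0xf92b
Checksum = 0x06d4


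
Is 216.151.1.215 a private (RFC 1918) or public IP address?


RFC 1918 private ranges:
  10.0.0.0/8 (10.0.0.0 - 10.255.255.255)
  172.16.0.0/12 (172.16.0.0 - 172.31.255.255)
  192.168.0.0/16 (192.168.0.0 - 192.168.255.255)
Public (not in any RFC 1918 range)


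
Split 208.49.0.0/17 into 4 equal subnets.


New prefix = 17 + 2 = 19
Each subnet has 8192 addresses
  208.49.0.0/19
  208.49.32.0/19
  208.49.64.0/19
  208.49.96.0/19
Subnets: 208.49.0.0/19, 208.49.32.0/19, 208.49.64.0/19, 208.49.96.0/19


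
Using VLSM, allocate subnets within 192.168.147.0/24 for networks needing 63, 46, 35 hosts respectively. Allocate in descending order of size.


63 hosts -> /25 (126 usable): 192.168.147.0/25
46 hosts -> /26 (62 usable): 192.168.147.128/26
35 hosts -> /26 (62 usable): 192.168.147.192/26
Allocation: 192.168.147.0/25 (63 hosts, 126 usable); 192.168.147.128/26 (46 hosts, 62 usable); 192.168.147.192/26 (35 hosts, 62 usable)


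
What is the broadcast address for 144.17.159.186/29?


Network: 144.17.159.184/29
Host bits = 3
Set all host bits to 1:
Broadcast: 144.17.159.191


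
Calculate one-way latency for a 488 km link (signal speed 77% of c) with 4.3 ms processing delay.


Speed = 0.77 * 3e5 km/s = 231000 km/s
Propagation delay = 488 / 231000 = 0.0021 s = 2.1126 ms
Processing delay = 4.3 ms
Total one-way latency = 6.4126 ms


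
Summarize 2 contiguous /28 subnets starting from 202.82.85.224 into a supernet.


Original prefix: /28
Number of subnets: 2 = 2^1
New prefix = 28 - 1 = 27
Supernet: 202.82.85.224/27


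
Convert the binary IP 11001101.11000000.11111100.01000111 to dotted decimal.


11001101 = 205
11000000 = 192
11111100 = 252
01000111 = 71
IP: 205.192.252.71


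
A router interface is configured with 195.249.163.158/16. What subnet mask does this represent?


/16 means 16 network bits, 16 host bits
Binary: 11111111111111110000000000000000
Mask: 255.255.0.0


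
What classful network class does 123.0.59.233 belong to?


First octet: 123
Binary: 01111011
0xxxxxxx -> Class A (1-126)
Class A, default mask 255.0.0.0 (/8)


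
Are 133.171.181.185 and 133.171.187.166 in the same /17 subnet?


Mask: 255.255.128.0
133.171.181.185 AND mask = 133.171.128.0
133.171.187.166 AND mask = 133.171.128.0
Yes, same subnet (133.171.128.0)


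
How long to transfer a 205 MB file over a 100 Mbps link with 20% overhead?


Effective throughput = 100 * (1 - 20/100) = 80 Mbps
File size in Mb = 205 * 8 = 1640 Mb
Time = 1640 / 80
Time = 20.5 seconds


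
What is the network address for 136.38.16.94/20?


IP:   10001000.00100110.00010000.01011110
Mask: 11111111.11111111.11110000.00000000
AND operation:
Net:  10001000.00100110.00010000.00000000
Network: 136.38.16.0/20


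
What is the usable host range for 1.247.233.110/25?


Network: 1.247.233.0
Broadcast: 1.247.233.127
First usable = network + 1
Last usable = broadcast - 1
Range: 1.247.233.1 to 1.247.233.126


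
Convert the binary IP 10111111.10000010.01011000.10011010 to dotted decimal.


10111111 = 191
10000010 = 130
01011000 = 88
10011010 = 154
IP: 191.130.88.154


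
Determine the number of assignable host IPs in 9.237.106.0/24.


Host bits = 32 - 24 = 8
Total addresses = 2^8 = 256
Usable = total - 2 (network and broadcast)
Usable hosts: 254


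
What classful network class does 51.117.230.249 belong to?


First octet: 51
Binary: 00110011
0xxxxxxx -> Class A (1-126)
Class A, default mask 255.0.0.0 (/8)


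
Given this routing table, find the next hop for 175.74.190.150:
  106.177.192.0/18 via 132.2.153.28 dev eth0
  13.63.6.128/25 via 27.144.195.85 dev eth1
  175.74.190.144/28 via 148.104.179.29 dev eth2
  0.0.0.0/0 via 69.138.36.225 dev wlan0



Longest prefix match for 175.74.190.150:
  /18 106.177.192.0: no
  /25 13.63.6.128: no
  /28 175.74.190.144: MATCH
  /0 0.0.0.0: MATCH
Selected: next-hop 148.104.179.29 via eth2 (matched /28)


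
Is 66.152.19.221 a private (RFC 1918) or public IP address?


RFC 1918 private ranges:
  10.0.0.0/8 (10.0.0.0 - 10.255.255.255)
  172.16.0.0/12 (172.16.0.0 - 172.31.255.255)
  192.168.0.0/16 (192.168.0.0 - 192.168.255.255)
Public (not in any RFC 1918 range)


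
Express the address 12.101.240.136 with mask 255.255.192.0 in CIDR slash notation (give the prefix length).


Binary: 11111111.11111111.11000000.00000000
Count leading 1s
Prefix: /18


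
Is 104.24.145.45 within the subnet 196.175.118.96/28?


Subnet network: 196.175.118.96
Test IP AND mask: 104.24.145.32
No, 104.24.145.45 is not in 196.175.118.96/28


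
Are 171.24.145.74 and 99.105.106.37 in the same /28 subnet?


Mask: 255.255.255.240
171.24.145.74 AND mask = 171.24.145.64
99.105.106.37 AND mask = 99.105.106.32
No, different subnets (171.24.145.64 vs 99.105.106.32)


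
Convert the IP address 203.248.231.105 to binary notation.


203 = 11001011
248 = 11111000
231 = 11100111
105 = 01101001
Binary: 11001011.11111000.11100111.01101001


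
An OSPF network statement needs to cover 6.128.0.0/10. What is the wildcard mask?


Subnet mask: 255.192.0.0
Wildcard = 255.255.255.255 - subnet mask
255 - 255 = 0
255 - 192 = 63
255 - 0 = 255
255 - 0 = 255
Wildcard: 0.63.255.255


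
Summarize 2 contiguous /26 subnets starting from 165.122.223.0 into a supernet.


Original prefix: /26
Number of subnets: 2 = 2^1
New prefix = 26 - 1 = 25
Supernet: 165.122.223.0/25


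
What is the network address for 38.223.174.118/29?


IP:   00100110.11011111.10101110.01110110
Mask: 11111111.11111111.11111111.11111000
AND operation:
Net:  00100110.11011111.10101110.01110000
Network: 38.223.174.112/29


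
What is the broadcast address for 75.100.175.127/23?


Network: 75.100.174.0/23
Host bits = 9
Set all host bits to 1:
Broadcast: 75.100.175.255


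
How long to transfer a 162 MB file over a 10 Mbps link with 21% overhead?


Effective throughput = 10 * (1 - 21/100) = 7.9 Mbps
File size in Mb = 162 * 8 = 1296 Mb
Time = 1296 / 7.9
Time = 164.0506 seconds


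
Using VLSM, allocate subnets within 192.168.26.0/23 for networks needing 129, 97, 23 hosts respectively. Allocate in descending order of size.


129 hosts -> /24 (254 usable): 192.168.26.0/24
97 hosts -> /25 (126 usable): 192.168.27.0/25
23 hosts -> /27 (30 usable): 192.168.27.128/27
Allocation: 192.168.26.0/24 (129 hosts, 254 usable); 192.168.27.0/25 (97 hosts, 126 usable); 192.168.27.128/27 (23 hosts, 30 usable)


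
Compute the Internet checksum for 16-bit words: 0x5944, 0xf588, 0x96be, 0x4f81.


Sum all words (with carry folding):
+ 0x5944 = 0x5944
+ 0xf588 = 0x4ecd
+ 0x96be = 0xe58b
+ 0x4f81 = 0x350d
One's complement: ~0x350d
Checksum = 0xcaf2


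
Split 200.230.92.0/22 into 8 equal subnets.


New prefix = 22 + 3 = 25
Each subnet has 128 addresses
  200.230.92.0/25
  200.230.92.128/25
  200.230.93.0/25
  200.230.93.128/25
  200.230.94.0/25
  200.230.94.128/25
  200.230.95.0/25
  200.230.95.128/25
Subnets: 200.230.92.0/25, 200.230.92.128/25, 200.230.93.0/25, 200.230.93.128/25, 200.230.94.0/25, 200.230.94.128/25, 200.230.95.0/25, 200.230.95.128/25


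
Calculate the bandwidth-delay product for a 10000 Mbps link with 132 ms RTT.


BDP = bandwidth * RTT
= 10000 Mbps * 132 ms
= 10000 * 1e6 * 132 / 1000 bits
= 1320000000 bits
= 165000000 bytes
= 161132.8125 KB
BDP = 1320000000 bits (165000000 bytes)


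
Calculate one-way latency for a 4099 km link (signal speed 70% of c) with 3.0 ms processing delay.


Speed = 0.7 * 3e5 km/s = 210000 km/s
Propagation delay = 4099 / 210000 = 0.0195 s = 19.519 ms
Processing delay = 3.0 ms
Total one-way latency = 22.519 ms


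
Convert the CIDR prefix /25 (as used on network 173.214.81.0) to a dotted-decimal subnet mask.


/25 means 25 network bits, 7 host bits
Binary: 11111111111111111111111110000000
Mask: 255.255.255.128


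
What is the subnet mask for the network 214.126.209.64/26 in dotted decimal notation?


/26 means 26 network bits, 6 host bits
Binary: 11111111111111111111111111000000
Mask: 255.255.255.192


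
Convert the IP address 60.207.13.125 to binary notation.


60 = 00111100
207 = 11001111
13 = 00001101
125 = 01111101
Binary: 00111100.11001111.00001101.01111101


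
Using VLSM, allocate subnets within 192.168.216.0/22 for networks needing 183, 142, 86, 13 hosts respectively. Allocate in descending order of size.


183 hosts -> /24 (254 usable): 192.168.216.0/24
142 hosts -> /24 (254 usable): 192.168.217.0/24
86 hosts -> /25 (126 usable): 192.168.218.0/25
13 hosts -> /28 (14 usable): 192.168.218.128/28
Allocation: 192.168.216.0/24 (183 hosts, 254 usable); 192.168.217.0/24 (142 hosts, 254 usable); 192.168.218.0/25 (86 hosts, 126 usable); 192.168.218.128/28 (13 hosts, 14 usable)


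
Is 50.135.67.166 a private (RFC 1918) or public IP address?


RFC 1918 private ranges:
  10.0.0.0/8 (10.0.0.0 - 10.255.255.255)
  172.16.0.0/12 (172.16.0.0 - 172.31.255.255)
  192.168.0.0/16 (192.168.0.0 - 192.168.255.255)
Public (not in any RFC 1918 range)


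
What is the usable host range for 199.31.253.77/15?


Network: 199.30.0.0
Broadcast: 199.31.255.255
First usable = network + 1
Last usable = broadcast - 1
Range: 199.30.0.1 to 199.31.255.254


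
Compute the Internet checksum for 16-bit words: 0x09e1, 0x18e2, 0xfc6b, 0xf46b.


Sum all words (with carry folding):
+ 0x09e1 = 0x09e1
+ 0x18e2 = 0x22c3
+ 0xfc6b = 0x1f2f
+ 0xf46b = 0x139b
One's complement: ~0x139b
Checksum = 0xec64


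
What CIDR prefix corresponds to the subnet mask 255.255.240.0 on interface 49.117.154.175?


Binary: 11111111.11111111.11110000.00000000
Count leading 1s
Prefix: /20


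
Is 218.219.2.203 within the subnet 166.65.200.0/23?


Subnet network: 166.65.200.0
Test IP AND mask: 218.219.2.0
No, 218.219.2.203 is not in 166.65.200.0/23


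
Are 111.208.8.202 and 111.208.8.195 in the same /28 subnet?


Mask: 255.255.255.240
111.208.8.202 AND mask = 111.208.8.192
111.208.8.195 AND mask = 111.208.8.192
Yes, same subnet (111.208.8.192)


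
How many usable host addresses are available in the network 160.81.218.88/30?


Host bits = 32 - 30 = 2
Total addresses = 2^2 = 4
Usable = total - 2 (network and broadcast)
Usable hosts: 2


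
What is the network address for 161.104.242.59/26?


IP:   10100001.01101000.11110010.00111011
Mask: 11111111.11111111.11111111.11000000
AND operation:
Net:  10100001.01101000.11110010.00000000
Network: 161.104.242.0/26


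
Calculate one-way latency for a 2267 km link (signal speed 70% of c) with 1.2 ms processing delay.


Speed = 0.7 * 3e5 km/s = 210000 km/s
Propagation delay = 2267 / 210000 = 0.0108 s = 10.7952 ms
Processing delay = 1.2 ms
Total one-way latency = 11.9952 ms


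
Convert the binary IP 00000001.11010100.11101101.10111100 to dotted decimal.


00000001 = 1
11010100 = 212
11101101 = 237
10111100 = 188
IP: 1.212.237.188


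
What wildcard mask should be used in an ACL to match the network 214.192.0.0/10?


Subnet mask: 255.192.0.0
Wildcard = 255.255.255.255 - subnet mask
255 - 255 = 0
255 - 192 = 63
255 - 0 = 255
255 - 0 = 255
Wildcard: 0.63.255.255


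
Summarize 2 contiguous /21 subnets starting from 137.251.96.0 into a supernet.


Original prefix: /21
Number of subnets: 2 = 2^1
New prefix = 21 - 1 = 20
Supernet: 137.251.96.0/20


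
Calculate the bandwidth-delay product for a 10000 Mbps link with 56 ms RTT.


BDP = bandwidth * RTT
= 10000 Mbps * 56 ms
= 10000 * 1e6 * 56 / 1000 bits
= 560000000 bits
= 70000000 bytes
= 68359.375 KB
BDP = 560000000 bits (70000000 bytes)


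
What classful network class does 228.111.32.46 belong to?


First octet: 228
Binary: 11100100
1110xxxx -> Class D (224-239)
Class D (multicast), default mask N/A


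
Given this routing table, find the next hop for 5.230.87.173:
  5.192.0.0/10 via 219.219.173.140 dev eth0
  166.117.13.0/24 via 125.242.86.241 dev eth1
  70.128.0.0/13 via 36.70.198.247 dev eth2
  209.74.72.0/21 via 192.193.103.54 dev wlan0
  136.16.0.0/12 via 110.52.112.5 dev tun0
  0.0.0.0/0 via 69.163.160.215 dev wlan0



Longest prefix match for 5.230.87.173:
  /10 5.192.0.0: MATCH
  /24 166.117.13.0: no
  /13 70.128.0.0: no
  /21 209.74.72.0: no
  /12 136.16.0.0: no
  /0 0.0.0.0: MATCH
Selected: next-hop 219.219.173.140 via eth0 (matched /10)


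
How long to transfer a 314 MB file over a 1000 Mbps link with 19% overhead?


Effective throughput = 1000 * (1 - 19/100) = 810 Mbps
File size in Mb = 314 * 8 = 2512 Mb
Time = 2512 / 810
Time = 3.1012 seconds


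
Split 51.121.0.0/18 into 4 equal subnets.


New prefix = 18 + 2 = 20
Each subnet has 4096 addresses
  51.121.0.0/20
  51.121.16.0/20
  51.121.32.0/20
  51.121.48.0/20
Subnets: 51.121.0.0/20, 51.121.16.0/20, 51.121.32.0/20, 51.121.48.0/20


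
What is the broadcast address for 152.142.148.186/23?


Network: 152.142.148.0/23
Host bits = 9
Set all host bits to 1:
Broadcast: 152.142.149.255


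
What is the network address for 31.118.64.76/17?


IP:   00011111.01110110.01000000.01001100
Mask: 11111111.11111111.10000000.00000000
AND operation:
Net:  00011111.01110110.00000000.00000000
Network: 31.118.0.0/17


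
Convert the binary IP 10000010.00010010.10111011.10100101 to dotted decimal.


10000010 = 130
00010010 = 18
10111011 = 187
10100101 = 165
IP: 130.18.187.165


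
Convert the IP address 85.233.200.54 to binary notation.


85 = 01010101
233 = 11101001
200 = 11001000
54 = 00110110
Binary: 01010101.11101001.11001000.00110110


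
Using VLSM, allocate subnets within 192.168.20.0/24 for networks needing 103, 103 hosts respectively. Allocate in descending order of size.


103 hosts -> /25 (126 usable): 192.168.20.0/25
103 hosts -> /25 (126 usable): 192.168.20.128/25
Allocation: 192.168.20.0/25 (103 hosts, 126 usable); 192.168.20.128/25 (103 hosts, 126 usable)


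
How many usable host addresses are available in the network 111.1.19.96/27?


Host bits = 32 - 27 = 5
Total addresses = 2^5 = 32
Usable = total - 2 (network and broadcast)
Usable hosts: 30


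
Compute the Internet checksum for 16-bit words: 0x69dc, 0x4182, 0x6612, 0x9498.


Sum all words (with carry folding):
+ 0x69dc = 0x69dc
+ 0x4182 = 0xab5e
+ 0x6612 = 0x1171
+ 0x9498 = 0xa609
One's complement: ~0xa609
Checksum = 0x59f6


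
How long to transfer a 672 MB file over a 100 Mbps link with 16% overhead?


Effective throughput = 100 * (1 - 16/100) = 84 Mbps
File size in Mb = 672 * 8 = 5376 Mb
Time = 5376 / 84
Time = 64 seconds


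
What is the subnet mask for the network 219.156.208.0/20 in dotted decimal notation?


/20 means 20 network bits, 12 host bits
Binary: 11111111111111111111000000000000
Mask: 255.255.240.0


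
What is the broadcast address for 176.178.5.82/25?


Network: 176.178.5.0/25
Host bits = 7
Set all host bits to 1:
Broadcast: 176.178.5.127


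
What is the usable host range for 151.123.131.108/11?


Network: 151.96.0.0
Broadcast: 151.127.255.255
First usable = network + 1
Last usable = broadcast - 1
Range: 151.96.0.1 to 151.127.255.254


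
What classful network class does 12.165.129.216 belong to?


First octet: 12
Binary: 00001100
0xxxxxxx -> Class A (1-126)
Class A, default mask 255.0.0.0 (/8)


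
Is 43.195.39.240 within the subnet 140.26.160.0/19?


Subnet network: 140.26.160.0
Test IP AND mask: 43.195.32.0
No, 43.195.39.240 is not in 140.26.160.0/19


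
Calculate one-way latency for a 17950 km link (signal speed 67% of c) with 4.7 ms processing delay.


Speed = 0.67 * 3e5 km/s = 201000 km/s
Propagation delay = 17950 / 201000 = 0.0893 s = 89.3035 ms
Processing delay = 4.7 ms
Total one-way latency = 94.0035 ms


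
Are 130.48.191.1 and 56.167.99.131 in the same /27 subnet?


Mask: 255.255.255.224
130.48.191.1 AND mask = 130.48.191.0
56.167.99.131 AND mask = 56.167.99.128
No, different subnets (130.48.191.0 vs 56.167.99.128)


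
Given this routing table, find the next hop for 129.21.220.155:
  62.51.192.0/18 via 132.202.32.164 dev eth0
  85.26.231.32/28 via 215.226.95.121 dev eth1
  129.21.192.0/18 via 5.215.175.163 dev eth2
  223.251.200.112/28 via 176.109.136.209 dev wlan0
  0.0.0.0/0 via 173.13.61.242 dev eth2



Longest prefix match for 129.21.220.155:
  /18 62.51.192.0: no
  /28 85.26.231.32: no
  /18 129.21.192.0: MATCH
  /28 223.251.200.112: no
  /0 0.0.0.0: MATCH
Selected: next-hop 5.215.175.163 via eth2 (matched /18)


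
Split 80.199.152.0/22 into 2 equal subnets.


New prefix = 22 + 1 = 23
Each subnet has 512 addresses
  80.199.152.0/23
  80.199.154.0/23
Subnets: 80.199.152.0/23, 80.199.154.0/23


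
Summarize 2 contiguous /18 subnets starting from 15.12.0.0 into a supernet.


Original prefix: /18
Number of subnets: 2 = 2^1
New prefix = 18 - 1 = 17
Supernet: 15.12.0.0/17


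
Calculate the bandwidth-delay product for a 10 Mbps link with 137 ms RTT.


BDP = bandwidth * RTT
= 10 Mbps * 137 ms
= 10 * 1e6 * 137 / 1000 bits
= 1370000 bits
= 171250 bytes
= 167.2363 KB
BDP = 1370000 bits (171250 bytes)


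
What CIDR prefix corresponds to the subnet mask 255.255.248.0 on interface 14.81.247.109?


Binary: 11111111.11111111.11111000.00000000
Count leading 1s
Prefix: /21


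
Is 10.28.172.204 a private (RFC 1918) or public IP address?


RFC 1918 private ranges:
  10.0.0.0/8 (10.0.0.0 - 10.255.255.255)
  172.16.0.0/12 (172.16.0.0 - 172.31.255.255)
  192.168.0.0/16 (192.168.0.0 - 192.168.255.255)
Private (in 10.0.0.0/8)


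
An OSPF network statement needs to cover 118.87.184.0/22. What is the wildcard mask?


Subnet mask: 255.255.252.0
Wildcard = 255.255.255.255 - subnet mask
255 - 255 = 0
255 - 255 = 0
255 - 252 = 3
255 - 0 = 255
Wildcard: 0.0.3.255


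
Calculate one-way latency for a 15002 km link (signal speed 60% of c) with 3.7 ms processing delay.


Speed = 0.6 * 3e5 km/s = 180000 km/s
Propagation delay = 15002 / 180000 = 0.0833 s = 83.3444 ms
Processing delay = 3.7 ms
Total one-way latency = 87.0444 ms


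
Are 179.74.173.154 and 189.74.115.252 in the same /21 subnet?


Mask: 255.255.248.0
179.74.173.154 AND mask = 179.74.168.0
189.74.115.252 AND mask = 189.74.112.0
No, different subnets (179.74.168.0 vs 189.74.112.0)


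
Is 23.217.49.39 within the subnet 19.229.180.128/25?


Subnet network: 19.229.180.128
Test IP AND mask: 23.217.49.0
No, 23.217.49.39 is not in 19.229.180.128/25


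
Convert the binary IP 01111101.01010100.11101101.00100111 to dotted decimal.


01111101 = 125
01010100 = 84
11101101 = 237
00100111 = 39
IP: 125.84.237.39


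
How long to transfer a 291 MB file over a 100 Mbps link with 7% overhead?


Effective throughput = 100 * (1 - 7/100) = 93 Mbps
File size in Mb = 291 * 8 = 2328 Mb
Time = 2328 / 93
Time = 25.0323 seconds


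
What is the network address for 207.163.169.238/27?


IP:   11001111.10100011.10101001.11101110
Mask: 11111111.11111111.11111111.11100000
AND operation:
Net:  11001111.10100011.10101001.11100000
Network: 207.163.169.224/27


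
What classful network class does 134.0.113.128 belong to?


First octet: 134
Binary: 10000110
10xxxxxx -> Class B (128-191)
Class B, default mask 255.255.0.0 (/16)


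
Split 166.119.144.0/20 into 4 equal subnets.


New prefix = 20 + 2 = 22
Each subnet has 1024 addresses
  166.119.144.0/22
  166.119.148.0/22
  166.119.152.0/22
  166.119.156.0/22
Subnets: 166.119.144.0/22, 166.119.148.0/22, 166.119.152.0/22, 166.119.156.0/22


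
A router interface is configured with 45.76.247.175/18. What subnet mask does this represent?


/18 means 18 network bits, 14 host bits
Binary: 11111111111111111100000000000000
Mask: 255.255.192.0


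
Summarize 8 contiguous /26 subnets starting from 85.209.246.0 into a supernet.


Original prefix: /26
Number of subnets: 8 = 2^3
New prefix = 26 - 3 = 23
Supernet: 85.209.246.0/23


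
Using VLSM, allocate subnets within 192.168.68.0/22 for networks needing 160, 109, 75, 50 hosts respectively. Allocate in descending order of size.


160 hosts -> /24 (254 usable): 192.168.68.0/24
109 hosts -> /25 (126 usable): 192.168.69.0/25
75 hosts -> /25 (126 usable): 192.168.69.128/25
50 hosts -> /26 (62 usable): 192.168.70.0/26
Allocation: 192.168.68.0/24 (160 hosts, 254 usable); 192.168.69.0/25 (109 hosts, 126 usable); 192.168.69.128/25 (75 hosts, 126 usable); 192.168.70.0/26 (50 hosts, 62 usable)


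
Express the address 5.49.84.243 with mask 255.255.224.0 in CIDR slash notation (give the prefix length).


Binary: 11111111.11111111.11100000.00000000
Count leading 1s
Prefix: /19


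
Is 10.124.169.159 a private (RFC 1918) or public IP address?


RFC 1918 private ranges:
  10.0.0.0/8 (10.0.0.0 - 10.255.255.255)
  172.16.0.0/12 (172.16.0.0 - 172.31.255.255)
  192.168.0.0/16 (192.168.0.0 - 192.168.255.255)
Private (in 10.0.0.0/8)


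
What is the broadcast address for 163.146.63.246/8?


Network: 163.0.0.0/8
Host bits = 24
Set all host bits to 1:
Broadcast: 163.255.255.255


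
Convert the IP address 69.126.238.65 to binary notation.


69 = 01000101
126 = 01111110
238 = 11101110
65 = 01000001
Binary: 01000101.01111110.11101110.01000001


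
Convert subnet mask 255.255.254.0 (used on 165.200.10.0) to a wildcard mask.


Subnet mask: 255.255.254.0
Wildcard = 255.255.255.255 - subnet mask
255 - 255 = 0
255 - 255 = 0
255 - 254 = 1
255 - 0 = 255
Wildcard: 0.0.1.255


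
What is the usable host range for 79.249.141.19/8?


Network: 79.0.0.0
Broadcast: 79.255.255.255
First usable = network + 1
Last usable = broadcast - 1
Range: 79.0.0.1 to 79.255.255.254


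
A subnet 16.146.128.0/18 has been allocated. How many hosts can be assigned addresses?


Host bits = 32 - 18 = 14
Total addresses = 2^14 = 16384
Usable = total - 2 (network and broadcast)
Usable hosts: 16382


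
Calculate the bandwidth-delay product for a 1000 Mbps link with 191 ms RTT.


BDP = bandwidth * RTT
= 1000 Mbps * 191 ms
= 1000 * 1e6 * 191 / 1000 bits
= 191000000 bits
= 23875000 bytes
= 23315.4297 KB
BDP = 191000000 bits (23875000 bytes)


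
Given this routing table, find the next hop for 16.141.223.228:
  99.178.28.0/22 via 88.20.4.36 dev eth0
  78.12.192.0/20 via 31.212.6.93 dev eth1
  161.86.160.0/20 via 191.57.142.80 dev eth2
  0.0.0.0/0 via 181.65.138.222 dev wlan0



Longest prefix match for 16.141.223.228:
  /22 99.178.28.0: no
  /20 78.12.192.0: no
  /20 161.86.160.0: no
  /0 0.0.0.0: MATCH
Selected: next-hop 181.65.138.222 via wlan0 (matched /0)


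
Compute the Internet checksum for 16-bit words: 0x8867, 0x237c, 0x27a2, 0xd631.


Sum all words (with carry folding):
+ 0x8867 = 0x8867
+ 0x237c = 0xabe3
+ 0x27a2 = 0xd385
+ 0xd631 = 0xa9b7
One's complement: ~0xa9b7
Checksum = 0x5648


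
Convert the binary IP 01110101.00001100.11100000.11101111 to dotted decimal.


01110101 = 117
00001100 = 12
11100000 = 224
11101111 = 239
IP: 117.12.224.239


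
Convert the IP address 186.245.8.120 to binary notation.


186 = 10111010
245 = 11110101
8 = 00001000
120 = 01111000
Binary: 10111010.11110101.00001000.01111000


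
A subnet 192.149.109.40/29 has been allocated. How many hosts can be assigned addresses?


Host bits = 32 - 29 = 3
Total addresses = 2^3 = 8
Usable = total - 2 (network and broadcast)
Usable hosts: 6


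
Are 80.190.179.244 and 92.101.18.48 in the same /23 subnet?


Mask: 255.255.254.0
80.190.179.244 AND mask = 80.190.178.0
92.101.18.48 AND mask = 92.101.18.0
No, different subnets (80.190.178.0 vs 92.101.18.0)


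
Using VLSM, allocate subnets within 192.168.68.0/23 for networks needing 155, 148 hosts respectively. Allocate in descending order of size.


155 hosts -> /24 (254 usable): 192.168.68.0/24
148 hosts -> /24 (254 usable): 192.168.69.0/24
Allocation: 192.168.68.0/24 (155 hosts, 254 usable); 192.168.69.0/24 (148 hosts, 254 usable)


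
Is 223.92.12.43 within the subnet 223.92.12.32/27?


Subnet network: 223.92.12.32
Test IP AND mask: 223.92.12.32
Yes, 223.92.12.43 is in 223.92.12.32/27


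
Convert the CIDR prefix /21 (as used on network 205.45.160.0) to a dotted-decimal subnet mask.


/21 means 21 network bits, 11 host bits
Binary: 11111111111111111111100000000000
Mask: 255.255.248.0


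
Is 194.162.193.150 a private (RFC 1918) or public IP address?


RFC 1918 private ranges:
  10.0.0.0/8 (10.0.0.0 - 10.255.255.255)
  172.16.0.0/12 (172.16.0.0 - 172.31.255.255)
  192.168.0.0/16 (192.168.0.0 - 192.168.255.255)
Public (not in any RFC 1918 range)


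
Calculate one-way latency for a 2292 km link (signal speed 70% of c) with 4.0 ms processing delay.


Speed = 0.7 * 3e5 km/s = 210000 km/s
Propagation delay = 2292 / 210000 = 0.0109 s = 10.9143 ms
Processing delay = 4.0 ms
Total one-way latency = 14.9143 ms


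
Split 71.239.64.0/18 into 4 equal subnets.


New prefix = 18 + 2 = 20
Each subnet has 4096 addresses
  71.239.64.0/20
  71.239.80.0/20
  71.239.96.0/20
  71.239.112.0/20
Subnets: 71.239.64.0/20, 71.239.80.0/20, 71.239.96.0/20, 71.239.112.0/20


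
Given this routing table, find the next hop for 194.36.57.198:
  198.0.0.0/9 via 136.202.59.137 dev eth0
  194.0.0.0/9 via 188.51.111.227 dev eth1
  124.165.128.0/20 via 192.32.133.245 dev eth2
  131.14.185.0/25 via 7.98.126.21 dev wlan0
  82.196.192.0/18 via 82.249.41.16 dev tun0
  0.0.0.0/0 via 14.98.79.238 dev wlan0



Longest prefix match for 194.36.57.198:
  /9 198.0.0.0: no
  /9 194.0.0.0: MATCH
  /20 124.165.128.0: no
  /25 131.14.185.0: no
  /18 82.196.192.0: no
  /0 0.0.0.0: MATCH
Selected: next-hop 188.51.111.227 via eth1 (matched /9)


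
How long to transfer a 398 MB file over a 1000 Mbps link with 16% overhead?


Effective throughput = 1000 * (1 - 16/100) = 840 Mbps
File size in Mb = 398 * 8 = 3184 Mb
Time = 3184 / 840
Time = 3.7905 seconds


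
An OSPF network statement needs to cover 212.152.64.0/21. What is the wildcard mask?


Subnet mask: 255.255.248.0
Wildcard = 255.255.255.255 - subnet mask
255 - 255 = 0
255 - 255 = 0
255 - 248 = 7
255 - 0 = 255
Wildcard: 0.0.7.255


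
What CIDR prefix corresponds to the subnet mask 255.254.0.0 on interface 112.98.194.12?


Binary: 11111111.11111110.00000000.00000000
Count leading 1s
Prefix: /15


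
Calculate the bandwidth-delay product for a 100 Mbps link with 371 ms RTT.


BDP = bandwidth * RTT
= 100 Mbps * 371 ms
= 100 * 1e6 * 371 / 1000 bits
= 37100000 bits
= 4637500 bytes
= 4528.8086 KB
BDP = 37100000 bits (4637500 bytes)


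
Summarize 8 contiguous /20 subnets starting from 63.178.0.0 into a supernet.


Original prefix: /20
Number of subnets: 8 = 2^3
New prefix = 20 - 3 = 17
Supernet: 63.178.0.0/17


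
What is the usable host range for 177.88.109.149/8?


Network: 177.0.0.0
Broadcast: 177.255.255.255
First usable = network + 1
Last usable = broadcast - 1
Range: 177.0.0.1 to 177.255.255.254


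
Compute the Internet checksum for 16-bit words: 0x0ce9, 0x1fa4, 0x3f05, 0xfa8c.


Sum all words (with carry folding):
+ 0x0ce9 = 0x0ce9
+ 0x1fa4 = 0x2c8d
+ 0x3f05 = 0x6b92
+ 0xfa8c = 0x661f
One's complement: ~0x661f
Checksum = 0x99e0
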